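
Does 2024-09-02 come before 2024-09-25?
Yes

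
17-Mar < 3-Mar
False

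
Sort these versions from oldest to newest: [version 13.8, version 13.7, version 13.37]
[version 13.7, version 13.8, version 13.37]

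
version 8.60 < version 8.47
False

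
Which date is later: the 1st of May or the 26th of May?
the 26th of May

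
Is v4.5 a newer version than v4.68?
No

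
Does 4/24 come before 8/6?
Yes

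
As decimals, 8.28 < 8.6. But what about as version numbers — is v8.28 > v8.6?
True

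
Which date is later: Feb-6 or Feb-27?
Feb-27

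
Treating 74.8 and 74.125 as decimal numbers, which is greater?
74.8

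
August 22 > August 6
True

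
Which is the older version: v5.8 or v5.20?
v5.8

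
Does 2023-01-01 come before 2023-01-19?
Yes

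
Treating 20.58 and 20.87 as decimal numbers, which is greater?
20.87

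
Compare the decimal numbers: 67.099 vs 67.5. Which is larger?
67.5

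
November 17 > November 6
True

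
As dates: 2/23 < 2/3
False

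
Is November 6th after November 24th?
No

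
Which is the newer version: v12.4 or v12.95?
v12.95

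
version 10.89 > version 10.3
True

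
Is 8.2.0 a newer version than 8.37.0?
No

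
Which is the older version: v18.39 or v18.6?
v18.6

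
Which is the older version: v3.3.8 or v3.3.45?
v3.3.8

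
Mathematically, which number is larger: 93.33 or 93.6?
93.6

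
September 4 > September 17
False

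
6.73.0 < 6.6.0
False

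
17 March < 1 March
False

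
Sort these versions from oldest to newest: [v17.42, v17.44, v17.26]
[v17.26, v17.42, v17.44]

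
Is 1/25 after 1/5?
Yes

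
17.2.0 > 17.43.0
False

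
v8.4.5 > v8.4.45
False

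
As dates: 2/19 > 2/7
True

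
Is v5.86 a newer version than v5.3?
Yes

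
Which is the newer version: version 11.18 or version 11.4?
version 11.18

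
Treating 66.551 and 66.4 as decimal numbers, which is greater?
66.551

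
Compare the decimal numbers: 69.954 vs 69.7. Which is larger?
69.954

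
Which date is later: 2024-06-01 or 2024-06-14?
2024-06-14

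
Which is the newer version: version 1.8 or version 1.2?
version 1.8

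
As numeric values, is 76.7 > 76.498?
True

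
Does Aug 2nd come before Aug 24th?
Yes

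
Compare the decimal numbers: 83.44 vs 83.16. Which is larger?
83.44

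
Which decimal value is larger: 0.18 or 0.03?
0.18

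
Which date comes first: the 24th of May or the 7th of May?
the 7th of May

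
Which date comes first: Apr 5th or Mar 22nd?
Mar 22nd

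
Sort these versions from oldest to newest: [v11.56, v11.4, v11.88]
[v11.4, v11.56, v11.88]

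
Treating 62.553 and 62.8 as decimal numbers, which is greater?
62.8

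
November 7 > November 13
False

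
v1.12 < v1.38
True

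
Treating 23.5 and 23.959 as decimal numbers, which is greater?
23.959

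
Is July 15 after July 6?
Yes. Day 15 comes after day 6 in July — this is a date comparison, not a decimal one (the decimal 7.15 would be smaller than 7.6).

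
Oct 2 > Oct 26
False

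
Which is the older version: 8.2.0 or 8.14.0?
8.2.0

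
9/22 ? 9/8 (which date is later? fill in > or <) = >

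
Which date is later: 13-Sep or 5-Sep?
13-Sep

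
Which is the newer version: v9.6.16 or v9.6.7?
v9.6.16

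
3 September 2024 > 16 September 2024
False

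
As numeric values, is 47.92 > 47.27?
True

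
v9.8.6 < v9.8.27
True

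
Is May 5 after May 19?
No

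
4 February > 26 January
True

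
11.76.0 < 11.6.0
False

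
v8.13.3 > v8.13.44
False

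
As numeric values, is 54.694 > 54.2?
True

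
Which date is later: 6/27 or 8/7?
8/7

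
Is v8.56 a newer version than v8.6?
Yes. Version numbers are compared segment by segment as integers, not as decimals: minor version 56 > 6, so v8.56 > v8.6 (even though the decimal 8.56 < 8.6).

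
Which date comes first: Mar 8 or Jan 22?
Jan 22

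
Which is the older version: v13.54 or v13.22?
v13.22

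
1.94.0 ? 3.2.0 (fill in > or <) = <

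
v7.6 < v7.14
True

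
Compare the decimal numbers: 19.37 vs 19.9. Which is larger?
19.9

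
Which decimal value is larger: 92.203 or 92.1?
92.203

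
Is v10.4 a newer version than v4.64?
Yes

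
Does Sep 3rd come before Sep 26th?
Yes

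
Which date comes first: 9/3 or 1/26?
1/26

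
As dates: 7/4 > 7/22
False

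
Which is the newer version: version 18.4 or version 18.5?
version 18.5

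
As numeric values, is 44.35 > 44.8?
False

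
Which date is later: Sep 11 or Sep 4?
Sep 11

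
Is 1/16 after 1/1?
Yes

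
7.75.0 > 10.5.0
False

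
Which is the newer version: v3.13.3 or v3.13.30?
v3.13.30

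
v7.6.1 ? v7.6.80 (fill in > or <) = <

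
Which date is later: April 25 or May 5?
May 5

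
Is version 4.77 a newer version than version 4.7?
Yes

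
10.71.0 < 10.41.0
False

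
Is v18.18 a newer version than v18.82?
No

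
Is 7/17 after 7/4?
Yes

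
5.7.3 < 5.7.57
True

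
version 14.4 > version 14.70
False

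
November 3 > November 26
False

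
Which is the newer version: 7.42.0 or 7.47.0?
7.47.0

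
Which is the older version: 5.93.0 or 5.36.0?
5.36.0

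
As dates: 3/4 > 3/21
False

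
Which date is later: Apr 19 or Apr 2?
Apr 19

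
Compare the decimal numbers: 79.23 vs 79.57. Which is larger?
79.57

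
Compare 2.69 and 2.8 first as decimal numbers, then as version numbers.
As decimals: 2.69 < 2.8. As versions: v2.69 > v2.8 (minor version 69 > 8).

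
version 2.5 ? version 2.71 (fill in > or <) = <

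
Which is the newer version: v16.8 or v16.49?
v16.49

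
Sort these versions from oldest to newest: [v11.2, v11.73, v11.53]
[v11.2, v11.53, v11.73]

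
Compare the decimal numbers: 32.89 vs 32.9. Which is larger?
32.9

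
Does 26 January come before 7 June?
Yes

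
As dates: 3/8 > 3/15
False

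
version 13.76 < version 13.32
False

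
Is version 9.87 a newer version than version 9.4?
Yes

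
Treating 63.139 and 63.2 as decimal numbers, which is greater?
63.2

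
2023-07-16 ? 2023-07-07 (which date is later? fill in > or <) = >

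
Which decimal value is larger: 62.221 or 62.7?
62.7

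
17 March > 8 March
True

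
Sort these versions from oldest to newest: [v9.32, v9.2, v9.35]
[v9.2, v9.32, v9.35]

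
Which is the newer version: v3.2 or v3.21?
v3.21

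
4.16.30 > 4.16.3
True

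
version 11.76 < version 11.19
False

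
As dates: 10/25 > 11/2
False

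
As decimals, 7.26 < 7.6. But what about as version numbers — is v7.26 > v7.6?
True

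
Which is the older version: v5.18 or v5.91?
v5.18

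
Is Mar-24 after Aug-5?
No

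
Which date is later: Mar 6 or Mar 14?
Mar 14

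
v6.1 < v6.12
True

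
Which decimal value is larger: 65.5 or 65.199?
65.5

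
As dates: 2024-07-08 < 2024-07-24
True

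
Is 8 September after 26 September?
No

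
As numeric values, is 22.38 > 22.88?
False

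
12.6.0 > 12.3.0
True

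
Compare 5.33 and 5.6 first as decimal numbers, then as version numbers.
As decimals: 5.33 < 5.6. As versions: v5.33 > v5.6 (minor version 33 > 6).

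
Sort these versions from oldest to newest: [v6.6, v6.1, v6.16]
[v6.1, v6.6, v6.16]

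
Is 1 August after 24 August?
No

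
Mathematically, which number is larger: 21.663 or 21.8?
21.8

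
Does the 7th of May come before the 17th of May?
Yes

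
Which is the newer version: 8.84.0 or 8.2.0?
8.84.0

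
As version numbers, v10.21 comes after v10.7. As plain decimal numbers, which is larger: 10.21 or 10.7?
10.7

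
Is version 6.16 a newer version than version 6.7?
Yes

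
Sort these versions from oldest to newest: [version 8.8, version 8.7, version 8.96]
[version 8.7, version 8.8, version 8.96]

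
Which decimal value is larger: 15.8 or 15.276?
15.8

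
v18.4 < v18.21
True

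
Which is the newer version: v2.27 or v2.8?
v2.27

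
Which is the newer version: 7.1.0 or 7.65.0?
7.65.0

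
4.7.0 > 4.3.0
True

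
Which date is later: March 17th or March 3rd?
March 17th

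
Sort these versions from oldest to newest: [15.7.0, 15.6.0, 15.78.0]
[15.6.0, 15.7.0, 15.78.0]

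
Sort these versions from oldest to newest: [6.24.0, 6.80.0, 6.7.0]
[6.7.0, 6.24.0, 6.80.0]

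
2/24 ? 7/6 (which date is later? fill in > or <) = <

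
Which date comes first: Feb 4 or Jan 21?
Jan 21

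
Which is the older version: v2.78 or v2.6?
v2.6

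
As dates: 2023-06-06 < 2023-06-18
True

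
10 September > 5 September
True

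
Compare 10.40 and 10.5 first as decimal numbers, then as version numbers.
As decimals: 10.40 < 10.5. As versions: v10.40 > v10.5 (minor version 40 > 5).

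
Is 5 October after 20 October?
No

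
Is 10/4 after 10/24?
No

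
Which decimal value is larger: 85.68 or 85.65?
85.68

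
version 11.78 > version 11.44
True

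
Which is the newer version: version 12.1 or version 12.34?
version 12.34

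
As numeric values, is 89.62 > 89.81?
False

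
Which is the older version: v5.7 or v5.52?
v5.7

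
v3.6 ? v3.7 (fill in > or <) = <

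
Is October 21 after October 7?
Yes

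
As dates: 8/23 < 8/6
False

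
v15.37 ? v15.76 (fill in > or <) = <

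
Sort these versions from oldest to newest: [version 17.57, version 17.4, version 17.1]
[version 17.1, version 17.4, version 17.57]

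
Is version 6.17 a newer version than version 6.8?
Yes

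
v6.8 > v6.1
True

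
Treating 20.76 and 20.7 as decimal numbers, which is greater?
20.76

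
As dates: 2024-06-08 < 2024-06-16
True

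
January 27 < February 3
True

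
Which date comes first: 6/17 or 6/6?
6/6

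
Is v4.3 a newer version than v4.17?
No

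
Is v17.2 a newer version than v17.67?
No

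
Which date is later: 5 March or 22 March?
22 March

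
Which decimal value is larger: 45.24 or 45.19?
45.24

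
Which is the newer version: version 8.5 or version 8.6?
version 8.6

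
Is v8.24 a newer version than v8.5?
Yes. Version numbers are compared segment by segment as integers, not as decimals: minor version 24 > 5, so v8.24 > v8.5 (even though the decimal 8.24 < 8.5).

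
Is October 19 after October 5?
Yes. Day 19 comes after day 5 in October — this is a date comparison, not a decimal one (the decimal 10.19 would be smaller than 10.5).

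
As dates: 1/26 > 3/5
False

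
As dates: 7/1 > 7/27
False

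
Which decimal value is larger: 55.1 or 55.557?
55.557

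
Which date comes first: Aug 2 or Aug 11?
Aug 2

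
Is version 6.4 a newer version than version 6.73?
No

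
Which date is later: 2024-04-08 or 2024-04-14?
2024-04-14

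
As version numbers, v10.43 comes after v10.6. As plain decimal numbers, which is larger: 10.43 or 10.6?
10.6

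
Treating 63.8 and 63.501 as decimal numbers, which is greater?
63.8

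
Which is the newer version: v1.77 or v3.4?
v3.4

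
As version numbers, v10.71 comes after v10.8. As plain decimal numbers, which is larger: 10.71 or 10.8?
10.8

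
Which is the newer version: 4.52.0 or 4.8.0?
4.52.0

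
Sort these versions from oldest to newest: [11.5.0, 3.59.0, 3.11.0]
[3.11.0, 3.59.0, 11.5.0]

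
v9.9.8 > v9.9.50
False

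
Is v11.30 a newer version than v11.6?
Yes. Version numbers are compared segment by segment as integers, not as decimals: minor version 30 > 6, so v11.30 > v11.6 (even though the decimal 11.30 < 11.6).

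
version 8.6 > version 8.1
True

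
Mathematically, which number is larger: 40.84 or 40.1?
40.84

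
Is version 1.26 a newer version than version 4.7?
No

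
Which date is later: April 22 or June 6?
June 6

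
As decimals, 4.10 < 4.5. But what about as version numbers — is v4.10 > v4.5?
True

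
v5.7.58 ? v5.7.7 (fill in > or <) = >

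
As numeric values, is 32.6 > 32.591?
True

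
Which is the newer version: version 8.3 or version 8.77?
version 8.77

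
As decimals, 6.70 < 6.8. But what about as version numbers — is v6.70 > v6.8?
True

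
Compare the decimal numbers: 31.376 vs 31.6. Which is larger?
31.6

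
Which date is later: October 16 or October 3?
October 16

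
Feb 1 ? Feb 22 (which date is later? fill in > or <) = <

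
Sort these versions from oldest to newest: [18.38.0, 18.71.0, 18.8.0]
[18.8.0, 18.38.0, 18.71.0]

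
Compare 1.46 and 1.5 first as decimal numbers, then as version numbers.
As decimals: 1.46 < 1.5. As versions: v1.46 > v1.5 (minor version 46 > 5).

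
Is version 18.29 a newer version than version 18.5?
Yes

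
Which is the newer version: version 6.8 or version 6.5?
version 6.8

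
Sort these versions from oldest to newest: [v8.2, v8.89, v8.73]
[v8.2, v8.73, v8.89]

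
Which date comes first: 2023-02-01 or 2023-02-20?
2023-02-01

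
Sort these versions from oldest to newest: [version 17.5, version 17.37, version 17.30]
[version 17.5, version 17.30, version 17.37]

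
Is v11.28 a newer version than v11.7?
Yes. Version numbers are compared segment by segment as integers, not as decimals: minor version 28 > 7, so v11.28 > v11.7 (even though the decimal 11.28 < 11.7).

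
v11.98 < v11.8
False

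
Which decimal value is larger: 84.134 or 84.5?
84.5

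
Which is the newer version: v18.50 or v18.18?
v18.50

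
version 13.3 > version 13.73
False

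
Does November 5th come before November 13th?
Yes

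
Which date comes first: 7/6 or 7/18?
7/6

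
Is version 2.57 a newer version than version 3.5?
No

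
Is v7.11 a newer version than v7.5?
Yes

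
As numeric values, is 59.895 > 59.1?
True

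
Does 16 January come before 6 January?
No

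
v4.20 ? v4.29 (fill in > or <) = <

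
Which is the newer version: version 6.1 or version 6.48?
version 6.48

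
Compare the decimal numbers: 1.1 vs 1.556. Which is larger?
1.556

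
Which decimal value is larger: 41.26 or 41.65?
41.65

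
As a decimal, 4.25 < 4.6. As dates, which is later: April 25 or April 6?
April 25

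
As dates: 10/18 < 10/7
False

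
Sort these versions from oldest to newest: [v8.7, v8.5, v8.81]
[v8.5, v8.7, v8.81]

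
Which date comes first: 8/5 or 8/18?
8/5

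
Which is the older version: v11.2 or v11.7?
v11.2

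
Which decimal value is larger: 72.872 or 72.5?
72.872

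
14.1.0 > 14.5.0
False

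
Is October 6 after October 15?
No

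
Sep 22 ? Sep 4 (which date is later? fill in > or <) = >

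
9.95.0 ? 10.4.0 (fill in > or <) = <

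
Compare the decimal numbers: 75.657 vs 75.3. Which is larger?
75.657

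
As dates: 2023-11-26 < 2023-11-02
False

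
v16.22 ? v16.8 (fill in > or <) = >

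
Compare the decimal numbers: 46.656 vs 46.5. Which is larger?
46.656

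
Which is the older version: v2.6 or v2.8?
v2.6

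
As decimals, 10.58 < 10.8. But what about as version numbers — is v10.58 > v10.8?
True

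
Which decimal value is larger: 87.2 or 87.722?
87.722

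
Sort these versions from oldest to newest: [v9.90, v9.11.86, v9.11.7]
[v9.11.7, v9.11.86, v9.90]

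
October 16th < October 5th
False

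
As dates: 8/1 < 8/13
True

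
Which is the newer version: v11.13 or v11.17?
v11.17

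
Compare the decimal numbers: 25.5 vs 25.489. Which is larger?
25.5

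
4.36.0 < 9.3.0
True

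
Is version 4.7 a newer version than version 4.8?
No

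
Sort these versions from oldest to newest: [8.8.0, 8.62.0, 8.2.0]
[8.2.0, 8.8.0, 8.62.0]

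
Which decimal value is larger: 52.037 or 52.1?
52.1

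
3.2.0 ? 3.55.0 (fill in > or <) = <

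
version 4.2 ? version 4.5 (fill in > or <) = <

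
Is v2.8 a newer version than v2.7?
Yes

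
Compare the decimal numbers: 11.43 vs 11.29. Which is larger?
11.43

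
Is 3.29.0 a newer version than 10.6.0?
No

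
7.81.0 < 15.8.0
True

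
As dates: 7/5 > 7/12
False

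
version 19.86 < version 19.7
False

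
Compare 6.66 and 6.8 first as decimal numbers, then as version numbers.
As decimals: 6.66 < 6.8. As versions: v6.66 > v6.8 (minor version 66 > 8).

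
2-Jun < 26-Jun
True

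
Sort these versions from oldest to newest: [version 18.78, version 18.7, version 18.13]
[version 18.7, version 18.13, version 18.78]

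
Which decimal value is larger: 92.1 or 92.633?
92.633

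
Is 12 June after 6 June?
Yes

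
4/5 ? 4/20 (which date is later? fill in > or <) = <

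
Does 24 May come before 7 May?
No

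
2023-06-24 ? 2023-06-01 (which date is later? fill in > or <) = >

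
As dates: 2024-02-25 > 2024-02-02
True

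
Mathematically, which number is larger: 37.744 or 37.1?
37.744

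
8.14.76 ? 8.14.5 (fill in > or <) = >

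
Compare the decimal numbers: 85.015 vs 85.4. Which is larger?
85.4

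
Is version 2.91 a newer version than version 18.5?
No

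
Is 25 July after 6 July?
Yes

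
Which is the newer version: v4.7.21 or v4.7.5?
v4.7.21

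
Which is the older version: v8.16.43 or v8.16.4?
v8.16.4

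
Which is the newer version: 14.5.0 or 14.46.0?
14.46.0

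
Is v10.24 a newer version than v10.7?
Yes. Version numbers are compared segment by segment as integers, not as decimals: minor version 24 > 7, so v10.24 > v10.7 (even though the decimal 10.24 < 10.7).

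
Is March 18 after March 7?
Yes. Day 18 comes after day 7 in March — this is a date comparison, not a decimal one (the decimal 3.18 would be smaller than 3.7).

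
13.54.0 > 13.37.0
True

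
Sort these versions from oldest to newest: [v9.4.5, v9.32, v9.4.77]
[v9.4.5, v9.4.77, v9.32]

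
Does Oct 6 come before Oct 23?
Yes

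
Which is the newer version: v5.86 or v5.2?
v5.86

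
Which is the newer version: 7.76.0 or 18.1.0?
18.1.0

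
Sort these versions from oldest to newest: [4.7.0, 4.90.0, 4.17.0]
[4.7.0, 4.17.0, 4.90.0]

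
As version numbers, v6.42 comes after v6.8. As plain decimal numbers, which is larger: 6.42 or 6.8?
6.8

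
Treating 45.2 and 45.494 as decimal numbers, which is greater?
45.494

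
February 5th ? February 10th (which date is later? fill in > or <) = <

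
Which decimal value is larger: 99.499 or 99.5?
99.5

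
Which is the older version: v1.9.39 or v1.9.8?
v1.9.8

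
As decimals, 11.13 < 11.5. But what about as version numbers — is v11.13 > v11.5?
True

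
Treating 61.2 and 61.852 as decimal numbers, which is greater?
61.852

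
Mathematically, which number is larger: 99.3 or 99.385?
99.385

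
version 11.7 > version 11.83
False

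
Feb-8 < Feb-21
True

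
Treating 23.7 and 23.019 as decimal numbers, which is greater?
23.7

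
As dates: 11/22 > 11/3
True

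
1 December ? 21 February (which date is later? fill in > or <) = >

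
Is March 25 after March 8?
Yes. Day 25 comes after day 8 in March — this is a date comparison, not a decimal one (the decimal 3.25 would be smaller than 3.8).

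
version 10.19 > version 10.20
False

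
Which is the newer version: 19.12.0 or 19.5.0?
19.12.0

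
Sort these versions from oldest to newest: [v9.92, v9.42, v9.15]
[v9.15, v9.42, v9.92]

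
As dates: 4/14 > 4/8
True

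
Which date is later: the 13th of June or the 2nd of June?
the 13th of June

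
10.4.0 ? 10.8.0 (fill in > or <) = <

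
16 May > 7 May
True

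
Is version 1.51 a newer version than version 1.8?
Yes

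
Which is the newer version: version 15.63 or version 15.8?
version 15.63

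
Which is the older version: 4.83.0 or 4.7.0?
4.7.0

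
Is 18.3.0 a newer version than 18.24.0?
No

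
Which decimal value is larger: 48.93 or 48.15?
48.93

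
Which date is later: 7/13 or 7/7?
7/13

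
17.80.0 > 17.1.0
True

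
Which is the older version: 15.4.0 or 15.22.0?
15.4.0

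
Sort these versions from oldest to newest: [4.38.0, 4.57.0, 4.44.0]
[4.38.0, 4.44.0, 4.57.0]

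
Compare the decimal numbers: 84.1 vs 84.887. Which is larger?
84.887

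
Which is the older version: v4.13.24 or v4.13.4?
v4.13.4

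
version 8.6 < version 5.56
False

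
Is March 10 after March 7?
Yes. Day 10 comes after day 7 in March — this is a date comparison, not a decimal one (the decimal 3.10 would be smaller than 3.7).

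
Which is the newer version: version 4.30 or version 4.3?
version 4.30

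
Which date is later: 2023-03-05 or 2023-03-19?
2023-03-19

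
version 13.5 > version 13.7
False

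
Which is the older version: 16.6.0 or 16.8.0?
16.6.0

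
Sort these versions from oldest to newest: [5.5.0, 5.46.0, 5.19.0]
[5.5.0, 5.19.0, 5.46.0]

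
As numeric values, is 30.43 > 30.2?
True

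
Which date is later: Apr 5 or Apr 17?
Apr 17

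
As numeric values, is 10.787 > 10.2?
True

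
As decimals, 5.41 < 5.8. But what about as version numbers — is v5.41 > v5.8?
True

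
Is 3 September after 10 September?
No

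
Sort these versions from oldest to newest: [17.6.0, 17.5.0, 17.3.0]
[17.3.0, 17.5.0, 17.6.0]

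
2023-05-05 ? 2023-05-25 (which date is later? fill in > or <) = <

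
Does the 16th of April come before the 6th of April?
No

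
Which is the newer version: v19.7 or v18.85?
v19.7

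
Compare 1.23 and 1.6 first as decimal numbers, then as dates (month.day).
As decimals: 1.23 < 1.6. As dates: 1/23 is later than 1/6 (day 23 > day 6).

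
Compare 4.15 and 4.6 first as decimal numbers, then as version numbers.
As decimals: 4.15 < 4.6. As versions: v4.15 > v4.6 (minor version 15 > 6).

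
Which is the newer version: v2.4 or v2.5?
v2.5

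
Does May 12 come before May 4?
No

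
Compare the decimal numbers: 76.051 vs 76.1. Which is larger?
76.1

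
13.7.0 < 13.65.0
True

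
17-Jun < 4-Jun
False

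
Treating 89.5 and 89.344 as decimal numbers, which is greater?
89.5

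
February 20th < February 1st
False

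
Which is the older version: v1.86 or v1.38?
v1.38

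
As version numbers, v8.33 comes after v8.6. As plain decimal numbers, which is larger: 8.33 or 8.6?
8.6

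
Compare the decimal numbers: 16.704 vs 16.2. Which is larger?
16.704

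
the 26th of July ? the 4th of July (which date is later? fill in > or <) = >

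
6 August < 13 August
True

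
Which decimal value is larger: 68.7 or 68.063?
68.7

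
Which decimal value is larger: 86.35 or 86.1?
86.35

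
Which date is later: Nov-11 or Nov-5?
Nov-11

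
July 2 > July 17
False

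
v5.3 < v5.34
True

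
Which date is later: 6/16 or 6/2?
6/16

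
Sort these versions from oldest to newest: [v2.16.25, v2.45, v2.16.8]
[v2.16.8, v2.16.25, v2.45]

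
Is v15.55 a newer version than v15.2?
Yes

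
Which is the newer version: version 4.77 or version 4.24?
version 4.77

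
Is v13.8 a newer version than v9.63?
Yes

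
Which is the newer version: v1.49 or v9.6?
v9.6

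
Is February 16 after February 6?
Yes. Day 16 comes after day 6 in February — this is a date comparison, not a decimal one (the decimal 2.16 would be smaller than 2.6).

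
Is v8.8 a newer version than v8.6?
Yes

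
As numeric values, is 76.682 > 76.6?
True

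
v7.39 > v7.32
True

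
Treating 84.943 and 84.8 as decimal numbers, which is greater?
84.943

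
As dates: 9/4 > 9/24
False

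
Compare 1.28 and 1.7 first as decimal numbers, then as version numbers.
As decimals: 1.28 < 1.7. As versions: v1.28 > v1.7 (minor version 28 > 7).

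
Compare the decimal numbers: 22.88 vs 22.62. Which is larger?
22.88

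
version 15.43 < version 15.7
False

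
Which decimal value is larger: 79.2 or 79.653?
79.653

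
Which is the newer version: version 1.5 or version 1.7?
version 1.7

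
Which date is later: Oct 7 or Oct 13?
Oct 13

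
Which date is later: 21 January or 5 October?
5 October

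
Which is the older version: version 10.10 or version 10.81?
version 10.10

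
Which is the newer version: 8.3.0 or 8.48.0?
8.48.0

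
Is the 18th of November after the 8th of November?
Yes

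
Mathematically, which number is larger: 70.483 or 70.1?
70.483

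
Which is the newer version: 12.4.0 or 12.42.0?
12.42.0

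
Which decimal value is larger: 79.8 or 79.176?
79.8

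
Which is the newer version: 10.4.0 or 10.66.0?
10.66.0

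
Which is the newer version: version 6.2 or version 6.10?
version 6.10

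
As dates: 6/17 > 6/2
True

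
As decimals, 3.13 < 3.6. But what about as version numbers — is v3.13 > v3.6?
True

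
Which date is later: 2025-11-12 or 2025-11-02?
2025-11-12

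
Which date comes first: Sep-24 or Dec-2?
Sep-24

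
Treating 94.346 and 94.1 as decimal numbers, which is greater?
94.346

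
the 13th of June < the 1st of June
False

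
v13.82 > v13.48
True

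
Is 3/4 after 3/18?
No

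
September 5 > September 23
False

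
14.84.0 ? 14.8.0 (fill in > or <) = >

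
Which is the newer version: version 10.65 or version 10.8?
version 10.65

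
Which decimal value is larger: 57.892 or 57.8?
57.892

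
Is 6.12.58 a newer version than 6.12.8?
Yes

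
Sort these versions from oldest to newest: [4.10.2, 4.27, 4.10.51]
[4.10.2, 4.10.51, 4.27]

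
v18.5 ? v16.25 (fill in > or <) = >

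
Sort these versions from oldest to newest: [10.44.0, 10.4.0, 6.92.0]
[6.92.0, 10.4.0, 10.44.0]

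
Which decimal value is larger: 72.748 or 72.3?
72.748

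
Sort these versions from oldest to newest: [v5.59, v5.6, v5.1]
[v5.1, v5.6, v5.59]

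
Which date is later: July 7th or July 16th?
July 16th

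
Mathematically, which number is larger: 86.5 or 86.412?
86.5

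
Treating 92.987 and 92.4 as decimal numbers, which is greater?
92.987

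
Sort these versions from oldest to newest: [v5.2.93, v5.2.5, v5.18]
[v5.2.5, v5.2.93, v5.18]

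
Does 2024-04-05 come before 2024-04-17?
Yes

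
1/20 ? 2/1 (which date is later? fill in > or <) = <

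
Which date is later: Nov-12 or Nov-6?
Nov-12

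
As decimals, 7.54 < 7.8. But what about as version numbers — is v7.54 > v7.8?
True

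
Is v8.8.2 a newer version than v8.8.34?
No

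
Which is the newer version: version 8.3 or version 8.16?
version 8.16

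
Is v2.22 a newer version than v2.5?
Yes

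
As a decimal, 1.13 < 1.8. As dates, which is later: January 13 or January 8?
January 13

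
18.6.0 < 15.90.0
False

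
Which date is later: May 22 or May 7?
May 22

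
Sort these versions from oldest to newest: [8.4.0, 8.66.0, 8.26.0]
[8.4.0, 8.26.0, 8.66.0]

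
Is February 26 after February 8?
Yes. Day 26 comes after day 8 in February — this is a date comparison, not a decimal one (the decimal 2.26 would be smaller than 2.8).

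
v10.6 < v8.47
False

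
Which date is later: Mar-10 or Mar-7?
Mar-10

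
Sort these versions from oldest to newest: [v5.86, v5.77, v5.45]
[v5.45, v5.77, v5.86]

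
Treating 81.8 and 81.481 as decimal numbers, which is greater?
81.8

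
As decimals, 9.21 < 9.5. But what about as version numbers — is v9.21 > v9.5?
True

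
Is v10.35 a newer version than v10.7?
Yes. Version numbers are compared segment by segment as integers, not as decimals: minor version 35 > 7, so v10.35 > v10.7 (even though the decimal 10.35 < 10.7).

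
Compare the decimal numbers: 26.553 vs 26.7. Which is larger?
26.7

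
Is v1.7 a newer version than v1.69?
No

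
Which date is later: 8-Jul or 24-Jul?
24-Jul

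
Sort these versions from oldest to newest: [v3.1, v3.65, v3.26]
[v3.1, v3.26, v3.65]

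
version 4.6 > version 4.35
False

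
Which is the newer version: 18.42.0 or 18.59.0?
18.59.0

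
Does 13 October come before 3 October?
No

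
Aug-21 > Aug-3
True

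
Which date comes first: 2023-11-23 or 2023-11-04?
2023-11-04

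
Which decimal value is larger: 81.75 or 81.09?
81.75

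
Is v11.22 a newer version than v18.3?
No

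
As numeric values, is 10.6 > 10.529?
True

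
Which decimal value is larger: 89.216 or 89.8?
89.8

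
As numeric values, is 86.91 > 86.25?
True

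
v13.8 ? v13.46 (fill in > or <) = <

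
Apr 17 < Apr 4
False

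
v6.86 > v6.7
True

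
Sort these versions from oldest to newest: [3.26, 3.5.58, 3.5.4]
[3.5.4, 3.5.58, 3.26]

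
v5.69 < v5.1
False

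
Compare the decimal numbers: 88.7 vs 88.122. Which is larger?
88.7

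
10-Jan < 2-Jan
False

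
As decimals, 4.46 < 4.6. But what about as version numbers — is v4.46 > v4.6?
True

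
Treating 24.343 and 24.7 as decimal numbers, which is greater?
24.7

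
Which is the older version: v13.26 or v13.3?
v13.3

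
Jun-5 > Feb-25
True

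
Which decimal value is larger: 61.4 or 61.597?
61.597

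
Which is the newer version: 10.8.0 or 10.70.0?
10.70.0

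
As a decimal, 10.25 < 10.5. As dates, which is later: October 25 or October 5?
October 25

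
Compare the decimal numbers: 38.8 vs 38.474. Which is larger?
38.8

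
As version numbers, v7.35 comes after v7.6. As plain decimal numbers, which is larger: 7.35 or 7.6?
7.6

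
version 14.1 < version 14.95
True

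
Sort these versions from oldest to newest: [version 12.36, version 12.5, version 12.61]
[version 12.5, version 12.36, version 12.61]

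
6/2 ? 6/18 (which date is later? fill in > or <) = <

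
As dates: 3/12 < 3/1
False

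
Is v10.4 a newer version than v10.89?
No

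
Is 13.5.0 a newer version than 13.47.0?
No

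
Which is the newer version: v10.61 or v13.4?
v13.4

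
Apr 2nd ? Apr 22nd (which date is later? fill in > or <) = <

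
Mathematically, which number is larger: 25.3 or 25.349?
25.349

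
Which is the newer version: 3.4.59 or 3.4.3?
3.4.59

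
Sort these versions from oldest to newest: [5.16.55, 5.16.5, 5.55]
[5.16.5, 5.16.55, 5.55]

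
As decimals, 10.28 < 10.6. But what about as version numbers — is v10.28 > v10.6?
True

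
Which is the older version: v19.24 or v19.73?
v19.24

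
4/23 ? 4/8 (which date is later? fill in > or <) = >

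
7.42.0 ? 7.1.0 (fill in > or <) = >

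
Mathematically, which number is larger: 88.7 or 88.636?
88.7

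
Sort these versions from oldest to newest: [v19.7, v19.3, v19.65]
[v19.3, v19.7, v19.65]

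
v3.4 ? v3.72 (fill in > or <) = <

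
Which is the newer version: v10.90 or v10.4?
v10.90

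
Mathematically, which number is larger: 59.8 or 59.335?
59.8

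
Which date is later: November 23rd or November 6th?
November 23rd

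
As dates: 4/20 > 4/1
True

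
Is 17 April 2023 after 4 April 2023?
Yes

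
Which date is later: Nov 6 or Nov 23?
Nov 23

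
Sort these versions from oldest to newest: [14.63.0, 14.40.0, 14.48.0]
[14.40.0, 14.48.0, 14.63.0]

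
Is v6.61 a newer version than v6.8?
Yes. Version numbers are compared segment by segment as integers, not as decimals: minor version 61 > 8, so v6.61 > v6.8 (even though the decimal 6.61 < 6.8).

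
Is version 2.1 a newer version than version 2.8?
No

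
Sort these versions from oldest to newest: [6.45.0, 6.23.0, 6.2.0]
[6.2.0, 6.23.0, 6.45.0]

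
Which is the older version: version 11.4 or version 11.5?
version 11.4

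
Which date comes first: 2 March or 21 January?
21 January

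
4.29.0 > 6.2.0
False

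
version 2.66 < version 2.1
False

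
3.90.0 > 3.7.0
True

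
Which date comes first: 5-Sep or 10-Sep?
5-Sep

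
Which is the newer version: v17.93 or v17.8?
v17.93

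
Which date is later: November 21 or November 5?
November 21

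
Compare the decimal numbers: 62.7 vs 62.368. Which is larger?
62.7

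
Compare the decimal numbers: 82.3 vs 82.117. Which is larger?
82.3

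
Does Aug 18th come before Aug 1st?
No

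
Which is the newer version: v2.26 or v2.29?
v2.29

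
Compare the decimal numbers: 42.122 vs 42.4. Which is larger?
42.4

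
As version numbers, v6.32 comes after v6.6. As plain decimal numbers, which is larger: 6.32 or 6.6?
6.6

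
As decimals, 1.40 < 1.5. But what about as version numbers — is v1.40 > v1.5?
True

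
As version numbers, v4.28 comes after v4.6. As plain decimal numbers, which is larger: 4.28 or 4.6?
4.6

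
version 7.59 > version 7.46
True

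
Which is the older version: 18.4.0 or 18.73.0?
18.4.0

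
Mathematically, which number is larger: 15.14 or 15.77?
15.77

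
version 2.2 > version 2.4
False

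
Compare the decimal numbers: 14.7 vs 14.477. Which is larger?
14.7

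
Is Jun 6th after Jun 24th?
No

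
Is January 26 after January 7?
Yes. Day 26 comes after day 7 in January — this is a date comparison, not a decimal one (the decimal 1.26 would be smaller than 1.7).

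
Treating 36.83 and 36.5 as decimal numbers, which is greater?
36.83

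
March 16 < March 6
False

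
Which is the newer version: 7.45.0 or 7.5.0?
7.45.0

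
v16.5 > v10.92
True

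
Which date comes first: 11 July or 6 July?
6 July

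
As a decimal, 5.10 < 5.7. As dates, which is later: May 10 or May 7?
May 10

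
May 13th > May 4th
True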